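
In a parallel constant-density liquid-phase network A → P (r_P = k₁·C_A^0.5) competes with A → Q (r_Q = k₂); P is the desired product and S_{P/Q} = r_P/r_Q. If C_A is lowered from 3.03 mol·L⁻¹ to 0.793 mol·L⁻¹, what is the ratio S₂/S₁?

0.512

S_{P/Q} = (k₁/k₂)·C_A^0.5, so S₂/S₁ = (C_{A,2}/C_{A,1})^0.5.
= (0.793/3.03)^0.5 = (0.2617)^0.5 = 0.512.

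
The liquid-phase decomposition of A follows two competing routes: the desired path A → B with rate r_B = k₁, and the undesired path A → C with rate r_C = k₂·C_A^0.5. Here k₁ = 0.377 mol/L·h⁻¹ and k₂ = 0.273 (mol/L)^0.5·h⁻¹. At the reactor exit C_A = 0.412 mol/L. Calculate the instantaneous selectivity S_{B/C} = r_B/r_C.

2.15

S_{B/C} = r_B/r_C = (k₁)/(k₂·C_A^0.5) = (k₁/k₂)·C_A^-0.5.
= (0.377) / (0.273×0.4120^0.5) = 0.3770/0.1752 = 2.15.
The undesired path is higher order in A, so low C_A (CSTR or dilute feed) favours B.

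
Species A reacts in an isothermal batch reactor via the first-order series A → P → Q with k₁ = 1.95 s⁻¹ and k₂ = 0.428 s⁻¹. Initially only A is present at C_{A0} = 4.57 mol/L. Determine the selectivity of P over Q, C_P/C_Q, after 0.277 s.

For first-order series with pure A initially, C_P(t) = k₁C_{A0}/(k₂−k₁)·(e^(−k₁t) − e^(−k₂t)).
e^(−k₁t) = e^(−1.95×0.277) = e^(−0.5402) = 0.5827; e^(−k₂t) = e^(−0.1186) = 0.8882.
C_P = 1.95×4.57/(0.428−1.95) × (0.5827−0.8882) = (-5.855)×(-0.3055) = 1.789 mol/L.
C_A = C_{A0}e^(−k₁t) = 2.663 mol/L, so C_Q = C_{A0}−C_A−C_P = 0.1183 mol/L; C_P/C_Q = 15.1.

15.1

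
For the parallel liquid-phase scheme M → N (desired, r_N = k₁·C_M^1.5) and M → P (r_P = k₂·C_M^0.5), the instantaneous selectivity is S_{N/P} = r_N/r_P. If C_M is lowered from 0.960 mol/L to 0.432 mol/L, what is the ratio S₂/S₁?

S_{N/P} = (k₁/k₂)·C_M, so S₂/S₁ = (C_{M,2}/C_{M,1}).
= 0.432/0.960 = 0.450.
Selectivity toward N falls as C_M falls — high-concentration operation is favoured.

0.450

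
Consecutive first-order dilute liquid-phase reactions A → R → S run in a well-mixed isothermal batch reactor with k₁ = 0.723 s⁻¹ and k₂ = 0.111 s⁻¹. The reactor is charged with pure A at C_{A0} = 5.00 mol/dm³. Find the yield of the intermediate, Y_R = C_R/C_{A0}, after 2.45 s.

For first-order series with pure A initially, C_R(t) = k₁C_{A0}/(k₂−k₁)·(e^(−k₁t) − e^(−k₂t)).
e^(−k₁t) = e^(−0.723×2.45) = e^(−1.771) = 0.1701; e^(−k₂t) = e^(−0.2720) = 0.7619.
C_R = 0.723×5.00/(0.111−0.723) × (0.1701−0.7619) = (-5.907)×(-0.5918) = 3.496 mol/dm³.
Y_R = C_R/C_{A0} = 3.496/5.00 = 0.699.

0.699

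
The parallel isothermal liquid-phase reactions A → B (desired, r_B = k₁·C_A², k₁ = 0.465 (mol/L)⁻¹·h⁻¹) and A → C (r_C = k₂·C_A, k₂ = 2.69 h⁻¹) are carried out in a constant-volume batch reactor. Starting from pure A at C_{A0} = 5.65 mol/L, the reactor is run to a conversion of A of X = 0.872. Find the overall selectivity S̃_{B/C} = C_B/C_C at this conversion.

C_A = C_{A0}(1−X) = 0.7232 mol/L.
Along a PFR/batch, dC_C/dC_A = −r_C/(r_B+r_C) = −k₂/(k₂+k₁·C_A).
Integrating from C_{A0} to C_A: C_C = (2.69/0.465)·ln[(2.69+0.465·5.65)/(2.69+0.465·0.723)] = 5.785·ln(5.317/3.026) = 3.261 mol/L.
Then C_B = (C_{A0}−C_A) − C_C = 4.927 − 3.261 = 1.666 mol/L.
S̃_{B/C} = C_B/C_C = 1.666/3.261 = 0.511.

0.511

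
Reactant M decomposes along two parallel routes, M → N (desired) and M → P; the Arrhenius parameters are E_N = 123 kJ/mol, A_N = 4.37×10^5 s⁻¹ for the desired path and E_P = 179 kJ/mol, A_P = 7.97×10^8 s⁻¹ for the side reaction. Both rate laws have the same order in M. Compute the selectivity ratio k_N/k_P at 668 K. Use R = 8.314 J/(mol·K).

k_N/k_P = (A_N/A_P)·exp[−(E_N−E_P)/(RT)] = (A_N/A_P)·exp[(E_P−E_N)/(RT)].
(E_P−E_N)/(RT) = (179−123)×10³/(8.314×668) = 56000/5554 = 10.08.
k_N/k_P = (4.37×10^5/7.97×10^8)·exp(10.08) = 5.483×10^-4 × 23939 = 13.1.
Since E_N < E_P, lowering the temperature improves selectivity toward N.

13.1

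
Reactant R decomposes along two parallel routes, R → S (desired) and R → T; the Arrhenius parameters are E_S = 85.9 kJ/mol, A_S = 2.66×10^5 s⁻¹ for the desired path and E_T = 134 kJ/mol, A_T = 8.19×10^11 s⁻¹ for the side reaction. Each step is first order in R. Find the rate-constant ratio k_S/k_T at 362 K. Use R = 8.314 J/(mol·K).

2.83

With equal orders, S_{S/T} = k_S/k_T = (A_S/A_T)·exp[(E_T−E_S)/(RT)].
(E_T−E_S)/(RT) = (134−85.9)×10³/(8.314×362) = 48100/3010 = 15.98.
k_S/k_T = (2.66×10^5/8.19×10^11)·exp(15.98) = 3.248×10^-7 × 8.726×10^6 = 2.83.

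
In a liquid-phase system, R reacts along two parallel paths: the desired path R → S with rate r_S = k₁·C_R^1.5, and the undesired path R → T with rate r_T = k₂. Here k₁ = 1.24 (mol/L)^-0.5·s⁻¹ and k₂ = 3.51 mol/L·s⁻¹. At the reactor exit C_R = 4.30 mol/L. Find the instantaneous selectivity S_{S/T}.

S_{S/T} = r_S/r_T = (k₁·C_R^1.5)/(k₂) = (k₁/k₂)·C_R^1.5.
= (1.24×4.300^1.5) / (3.51) = 11.06/3.510 = 3.15.
Since the desired path is higher order in R, keeping C_R high (PFR or concentrated feed) favours S.

3.15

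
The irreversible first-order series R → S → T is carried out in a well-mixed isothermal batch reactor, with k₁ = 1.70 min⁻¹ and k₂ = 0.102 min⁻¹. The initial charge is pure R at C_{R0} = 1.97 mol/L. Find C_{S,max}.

1.65 mol/L

At the optimum, C_{S,max}/C_{R0} = (k₁/k₂)^[k₂/(k₂−k₁)].
= (1.70/0.102)^(0.102/(0.102−1.70)) = (16.67)^(-0.06383) = 0.8356.
C_{S,max} = 0.8356×1.97 = 1.65 mol/L.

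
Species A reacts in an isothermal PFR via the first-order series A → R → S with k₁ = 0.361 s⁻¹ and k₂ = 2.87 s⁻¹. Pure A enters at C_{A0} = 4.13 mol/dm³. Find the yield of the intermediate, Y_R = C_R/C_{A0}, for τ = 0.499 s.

0.0858

Solving the coupled first-order balances gives C_R(τ) = [k₁/(k₂−k₁)]·C_{A0}·(e^(−k₁τ) − e^(−k₂τ)).
e^(−k₁τ) = e^(−0.361×0.499) = e^(−0.1801) = 0.8352; e^(−k₂τ) = e^(−1.432) = 0.2388.
C_R = 0.361×4.13/(2.87−0.361) × (0.8352−0.2388) = 0.5942×0.5964 = 0.3544 mol/dm³.
Y_R = C_R/C_{A0} = 0.3544/4.13 = 0.0858.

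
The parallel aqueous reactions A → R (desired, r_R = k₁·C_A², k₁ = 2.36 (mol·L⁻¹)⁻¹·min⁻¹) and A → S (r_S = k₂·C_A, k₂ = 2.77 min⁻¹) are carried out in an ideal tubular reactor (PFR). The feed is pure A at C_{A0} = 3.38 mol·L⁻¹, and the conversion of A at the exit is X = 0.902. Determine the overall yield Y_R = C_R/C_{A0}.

C_A = C_{A0}(1−X) = 0.3312 mol·L⁻¹.
Along a PFR/batch, dC_S/dC_A = −r_S/(r_R+r_S) = −k₂/(k₂+k₁·C_A).
Integrating from C_{A0} to C_A: C_S = (2.77/2.36)·ln[(2.77+2.36·3.38)/(2.77+2.36·0.331)] = 1.174·ln(10.75/3.552) = 1.300 mol·L⁻¹.
Then C_R = (C_{A0}−C_A) − C_S = 3.049 − 1.300 = 1.749 mol·L⁻¹.
Y_R = C_R/C_{A0} = 1.749/3.38 = 0.518.

0.518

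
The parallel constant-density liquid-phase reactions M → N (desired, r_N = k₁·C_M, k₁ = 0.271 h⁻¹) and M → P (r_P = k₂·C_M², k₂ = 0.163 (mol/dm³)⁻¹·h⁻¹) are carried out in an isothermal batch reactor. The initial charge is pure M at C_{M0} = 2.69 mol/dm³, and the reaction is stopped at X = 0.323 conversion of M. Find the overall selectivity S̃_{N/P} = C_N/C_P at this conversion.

C_M = C_{M0}(1−X) = 1.821 mol/dm³.
Along a PFR/batch, dC_N/dC_M = −r_N/(r_N+r_P) = −k₁/(k₁+k₂·C_M).
Integrating from C_{M0} to C_M: C_N = (0.271/0.163)·ln[(0.271+0.163·2.69)/(0.271+0.163·1.82)] = 1.663·ln(0.7095/0.5678) = 0.3702 mol/dm³.
C_P = (C_{M0}−C_M)−C_N = 0.4987 mol/dm³; S̃_{N/P} = 0.3702/0.4987 = 0.742.

0.742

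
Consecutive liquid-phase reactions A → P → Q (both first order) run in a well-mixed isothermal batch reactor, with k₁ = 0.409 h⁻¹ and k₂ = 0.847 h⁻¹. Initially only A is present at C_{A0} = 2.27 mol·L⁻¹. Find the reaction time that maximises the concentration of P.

1.66 h

The intermediate peaks when r₁ = r₂, i.e. k₁e^(−k₁t) = k₂e^(−k₂t), giving t_opt = ln(k₂/k₁)/(k₂−k₁).
= ln(0.847/0.409)/(0.847−0.409) = ln(2.071)/0.4380 = 0.7280/0.4380 = 1.66 h.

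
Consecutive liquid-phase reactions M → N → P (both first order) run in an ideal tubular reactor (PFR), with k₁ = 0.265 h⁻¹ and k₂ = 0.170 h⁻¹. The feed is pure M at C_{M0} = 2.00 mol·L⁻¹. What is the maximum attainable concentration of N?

At the optimum, C_{N,max}/C_{M0} = (k₁/k₂)^[k₂/(k₂−k₁)].
= (0.265/0.170)^(0.170/(0.170−0.265)) = (1.559)^(-1.789) = 0.4519.
C_{N,max} = 0.4519×2.00 = 0.904 mol·L⁻¹.

0.904 mol·L⁻¹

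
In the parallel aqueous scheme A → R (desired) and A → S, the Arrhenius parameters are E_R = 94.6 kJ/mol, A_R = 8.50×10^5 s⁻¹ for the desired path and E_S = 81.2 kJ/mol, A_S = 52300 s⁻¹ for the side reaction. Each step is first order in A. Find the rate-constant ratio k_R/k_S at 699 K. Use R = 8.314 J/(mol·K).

1.62

Since both paths have the same order in A, the concentration cancels and S_{R/S} = k_R/k_S = (A_R/A_S)·exp[(E_S−E_R)/(RT)].
(E_S−E_R)/(RT) = (81.2−94.6)×10³/(8.314×699) = -13400/5811 = -2.306.
k_R/k_S = (8.50×10^5/52300)·exp(-2.306) = 16.25 × 0.09968 = 1.62.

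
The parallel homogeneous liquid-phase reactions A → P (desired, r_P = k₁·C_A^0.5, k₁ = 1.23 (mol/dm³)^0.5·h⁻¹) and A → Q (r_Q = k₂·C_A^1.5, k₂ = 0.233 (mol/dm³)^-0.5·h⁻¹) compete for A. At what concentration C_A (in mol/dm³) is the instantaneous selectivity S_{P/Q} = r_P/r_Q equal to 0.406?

13.0 mol/dm³

S_{P/Q} = (k₁/k₂)·C_A⁻¹ ⇒ C_A = (S·k₂/k₁)^(-1).
= (0.406×0.233/1.23)^(-1) = (0.07691)^(-1) = 13.0 mol/dm³.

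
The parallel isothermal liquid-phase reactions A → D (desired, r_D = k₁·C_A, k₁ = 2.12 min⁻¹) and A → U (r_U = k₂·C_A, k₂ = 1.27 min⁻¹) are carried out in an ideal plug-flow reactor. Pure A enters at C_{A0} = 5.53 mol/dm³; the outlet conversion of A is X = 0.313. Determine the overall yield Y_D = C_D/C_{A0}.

0.196

C_A = C_{A0}(1−X) = 3.799 mol/dm³.
Both paths are first order in A, so the instantaneous fraction to D is constant: dC_D/d(−C_A) = k₁/(k₁+k₂) = 0.6254.
C_D = 0.6254·(C_{A0}−C_A) = 0.6254×1.731 = 1.08 mol/dm³.
Y_D = C_D/C_{A0} = 1.082/5.53 = 0.196.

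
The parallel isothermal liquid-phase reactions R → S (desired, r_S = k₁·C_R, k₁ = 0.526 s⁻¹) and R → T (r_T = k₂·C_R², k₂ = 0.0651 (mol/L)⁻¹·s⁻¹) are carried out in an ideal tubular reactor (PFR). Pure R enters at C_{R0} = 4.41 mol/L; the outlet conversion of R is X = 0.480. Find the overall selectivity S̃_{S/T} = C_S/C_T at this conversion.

2.43

C_R = C_{R0}(1−X) = 2.293 mol/L.
Along a PFR/batch, dC_S/dC_R = −r_S/(r_S+r_T) = −k₁/(k₁+k₂·C_R).
Integrating from C_{R0} to C_R: C_S = (0.526/0.0651)·ln[(0.526+0.0651·4.41)/(0.526+0.0651·2.29)] = 8.080·ln(0.8131/0.6753) = 1.500 mol/L.
C_T = (C_{R0}−C_R)−C_S = 0.6163 mol/L; S̃_{S/T} = 1.500/0.6163 = 2.43.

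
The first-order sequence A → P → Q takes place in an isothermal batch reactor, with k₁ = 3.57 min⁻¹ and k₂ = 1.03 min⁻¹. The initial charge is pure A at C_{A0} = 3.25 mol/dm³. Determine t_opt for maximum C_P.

0.489 min

For first-order series the maximum of C_P occurs at t_opt = ln(k₂/k₁)/(k₂−k₁).
= ln(1.03/3.57)/(1.03−3.57) = ln(0.2885)/-2.540 = -1.243/-2.540 = 0.489 min.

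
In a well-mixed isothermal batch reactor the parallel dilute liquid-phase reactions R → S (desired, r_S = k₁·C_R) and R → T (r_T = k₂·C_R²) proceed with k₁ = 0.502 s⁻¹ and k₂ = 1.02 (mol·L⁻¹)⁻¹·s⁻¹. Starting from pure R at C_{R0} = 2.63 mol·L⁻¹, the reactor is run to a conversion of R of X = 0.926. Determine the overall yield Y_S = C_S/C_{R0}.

0.283

C_R = C_{R0}(1−X) = 0.1946 mol·L⁻¹.
Along a PFR/batch, dC_S/dC_R = −r_S/(r_S+r_T) = −k₁/(k₁+k₂·C_R).
Integrating from C_{R0} to C_R: C_S = (0.502/1.02)·ln[(0.502+1.02·2.63)/(0.502+1.02·0.195)] = 0.4922·ln(3.185/0.7005) = 0.7453 mol·L⁻¹.
Y_S = C_S/C_{R0} = 0.7453/2.63 = 0.283.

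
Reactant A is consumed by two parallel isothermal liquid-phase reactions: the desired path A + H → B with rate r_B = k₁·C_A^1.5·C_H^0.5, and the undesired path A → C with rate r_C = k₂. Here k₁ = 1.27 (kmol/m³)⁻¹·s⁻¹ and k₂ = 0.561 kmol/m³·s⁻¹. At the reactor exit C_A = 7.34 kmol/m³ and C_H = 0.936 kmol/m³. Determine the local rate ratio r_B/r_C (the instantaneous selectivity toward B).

43.6

S_{B/C} = r_B/r_C = (k₁·C_A^1.5·C_H^0.5)/(k₂) = (k₁/k₂)·C_A^1.5·C_H^0.5.
= (1.27×7.340^1.5×0.9360^0.5) / (0.561) = 24.43/0.5610 = 43.6.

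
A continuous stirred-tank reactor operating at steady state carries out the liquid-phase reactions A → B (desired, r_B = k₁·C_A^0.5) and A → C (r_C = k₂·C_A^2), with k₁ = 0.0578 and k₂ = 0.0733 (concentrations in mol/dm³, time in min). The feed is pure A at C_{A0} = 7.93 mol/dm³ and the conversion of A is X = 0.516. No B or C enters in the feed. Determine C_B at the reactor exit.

Exit C_A = C_{A0}(1−X) = 7.93×0.484 = 3.838 mol/dm³.
A CSTR operates uniformly at the exit composition, giving r_B = 0.1132 and r_C = 1.080 (each k·C_A^n at C_A = 3.838).
Fraction of consumed A going to B: r_B/(r_B+r_C) = 0.09492.
C_B = 0.09492·C_{A0}·X = 0.09492×7.93×0.516 = 0.388 mol/dm³.

0.388 mol/dm³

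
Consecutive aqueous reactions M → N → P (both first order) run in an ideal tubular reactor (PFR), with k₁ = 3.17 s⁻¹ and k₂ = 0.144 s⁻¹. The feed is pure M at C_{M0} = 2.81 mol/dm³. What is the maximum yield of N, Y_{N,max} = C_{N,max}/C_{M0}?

0.863

At the optimum, C_{N,max}/C_{M0} = (k₁/k₂)^[k₂/(k₂−k₁)].
= (3.17/0.144)^(0.144/(0.144−3.17)) = (22.01)^(-0.04759) = 0.8632.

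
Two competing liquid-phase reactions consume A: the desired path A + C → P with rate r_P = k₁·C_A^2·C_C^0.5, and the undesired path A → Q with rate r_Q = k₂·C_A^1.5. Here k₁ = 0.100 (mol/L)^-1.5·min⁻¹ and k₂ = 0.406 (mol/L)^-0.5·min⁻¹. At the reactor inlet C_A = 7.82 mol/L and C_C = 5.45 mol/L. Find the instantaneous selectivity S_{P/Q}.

S_{P/Q} = r_P/r_Q = (k₁·C_A^2·C_C^0.5)/(k₂·C_A^1.5) = (k₁/k₂)·C_A^0.5·C_C^0.5.
= (0.100×7.820^2×5.450^0.5) / (0.406×7.820^1.5) = 14.28/8.878 = 1.61.

1.61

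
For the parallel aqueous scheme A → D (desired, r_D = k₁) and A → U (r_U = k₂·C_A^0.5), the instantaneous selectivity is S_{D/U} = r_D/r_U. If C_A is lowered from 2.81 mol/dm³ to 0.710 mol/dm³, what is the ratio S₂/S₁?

1.99

S_{D/U} = (k₁/k₂)·C_A^-0.5, so S₂/S₁ = (C_{A,2}/C_{A,1})^-0.5.
= (0.710/2.81)^(-0.5) = (0.2527)^(-0.5) = 1.99.
Selectivity toward D rises as C_A falls — low-concentration operation is favoured.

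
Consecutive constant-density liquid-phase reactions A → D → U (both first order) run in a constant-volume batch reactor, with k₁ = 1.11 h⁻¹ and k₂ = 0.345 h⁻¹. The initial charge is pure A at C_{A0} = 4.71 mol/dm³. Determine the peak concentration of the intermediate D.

2.78 mol/dm³

Evaluating C_D at t_opt = ln(k₂/k₁)/(k₂−k₁) gives C_{D,max}/C_{A0} = (k₁/k₂)^[k₂/(k₂−k₁)].
= (1.11/0.345)^(0.345/(0.345−1.11)) = (3.217)^(-0.4510) = 0.5904.
C_{D,max} = 0.5904×4.71 = 2.78 mol/dm³.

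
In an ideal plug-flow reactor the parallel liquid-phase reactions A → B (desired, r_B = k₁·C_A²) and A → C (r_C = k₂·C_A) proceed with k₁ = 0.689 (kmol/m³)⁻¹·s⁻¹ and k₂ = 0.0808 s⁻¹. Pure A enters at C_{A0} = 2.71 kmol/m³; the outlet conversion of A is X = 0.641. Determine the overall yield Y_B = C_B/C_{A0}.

0.600

C_A = C_{A0}(1−X) = 0.9729 kmol/m³.
Along a PFR/batch, dC_C/dC_A = −r_C/(r_B+r_C) = −k₂/(k₂+k₁·C_A).
Integrating from C_{A0} to C_A: C_C = (0.0808/0.689)·ln[(0.0808+0.689·2.71)/(0.0808+0.689·0.973)] = 0.1173·ln(1.948/0.7511) = 0.1118 kmol/m³.
Then C_B = (C_{A0}−C_A) − C_C = 1.737 − 0.1118 = 1.625 kmol/m³.
Y_B = C_B/C_{A0} = 1.625/2.71 = 0.600.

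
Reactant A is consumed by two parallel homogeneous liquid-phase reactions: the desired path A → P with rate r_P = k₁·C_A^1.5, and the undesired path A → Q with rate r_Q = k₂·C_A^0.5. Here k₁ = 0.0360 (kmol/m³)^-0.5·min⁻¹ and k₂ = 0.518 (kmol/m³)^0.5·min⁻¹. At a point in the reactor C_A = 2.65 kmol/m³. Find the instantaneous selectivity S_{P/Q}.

0.184

S_{P/Q} = r_P/r_Q = (k₁·C_A^1.5)/(k₂·C_A^0.5) = (k₁/k₂)·C_A.
= (0.0360×2.650^1.5) / (0.518×2.650^0.5) = 0.1553/0.8432 = 0.184.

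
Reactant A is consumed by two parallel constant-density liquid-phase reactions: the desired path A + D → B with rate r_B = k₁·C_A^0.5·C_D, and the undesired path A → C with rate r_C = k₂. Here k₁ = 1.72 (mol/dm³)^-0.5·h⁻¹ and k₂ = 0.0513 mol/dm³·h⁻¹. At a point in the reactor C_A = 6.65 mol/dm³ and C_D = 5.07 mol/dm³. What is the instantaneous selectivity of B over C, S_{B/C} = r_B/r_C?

438

S_{B/C} = r_B/r_C = (k₁·C_A^0.5·C_D)/(k₂) = (k₁/k₂)·C_A^0.5·C_D.
= (1.72×6.650^0.5×5.070) / (0.0513) = 22.49/0.05130 = 438.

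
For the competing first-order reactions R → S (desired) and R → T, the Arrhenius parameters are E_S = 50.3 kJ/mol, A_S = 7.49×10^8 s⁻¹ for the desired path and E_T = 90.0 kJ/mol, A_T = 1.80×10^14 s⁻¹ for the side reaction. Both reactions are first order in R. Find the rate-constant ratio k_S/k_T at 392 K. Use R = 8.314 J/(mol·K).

Since both paths have the same order in R, the concentration cancels and S_{S/T} = k_S/k_T = (A_S/A_T)·exp[(E_T−E_S)/(RT)].
(E_T−E_S)/(RT) = (90.0−50.3)×10³/(8.314×392) = 39700/3259 = 12.18.
k_S/k_T = (7.49×10^8/1.80×10^14)·exp(12.18) = 4.161×10^-6 × 1.951×10^5 = 0.812.
Since E_S < E_T, lowering the temperature improves selectivity toward S.

0.812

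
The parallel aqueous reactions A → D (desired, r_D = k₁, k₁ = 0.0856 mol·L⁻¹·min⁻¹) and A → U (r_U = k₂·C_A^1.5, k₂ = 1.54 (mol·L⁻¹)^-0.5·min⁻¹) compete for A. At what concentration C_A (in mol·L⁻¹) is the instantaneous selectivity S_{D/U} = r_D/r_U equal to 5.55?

S_{D/U} = (k₁/k₂)·C_A^-1.5 ⇒ C_A = (S·k₂/k₁)^(1/(-1.5)).
= (5.55×1.54/0.0856)^(-0.6667) = (99.85)^(-0.6667) = 0.0465 mol·L⁻¹.

0.0465 mol·L⁻¹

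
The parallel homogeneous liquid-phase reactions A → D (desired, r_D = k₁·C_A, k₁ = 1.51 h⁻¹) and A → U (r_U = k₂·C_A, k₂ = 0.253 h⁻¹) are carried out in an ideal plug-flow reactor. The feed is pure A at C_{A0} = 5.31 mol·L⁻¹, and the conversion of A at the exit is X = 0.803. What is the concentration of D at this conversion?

C_A = C_{A0}(1−X) = 1.046 mol·L⁻¹.
Both paths are first order in A, so the instantaneous fraction to D is constant: dC_D/d(−C_A) = k₁/(k₁+k₂) = 0.8565.
C_D = 0.8565·(C_{A0}−C_A) = 0.8565×4.264 = 3.65 mol·L⁻¹.

3.65 mol·L⁻¹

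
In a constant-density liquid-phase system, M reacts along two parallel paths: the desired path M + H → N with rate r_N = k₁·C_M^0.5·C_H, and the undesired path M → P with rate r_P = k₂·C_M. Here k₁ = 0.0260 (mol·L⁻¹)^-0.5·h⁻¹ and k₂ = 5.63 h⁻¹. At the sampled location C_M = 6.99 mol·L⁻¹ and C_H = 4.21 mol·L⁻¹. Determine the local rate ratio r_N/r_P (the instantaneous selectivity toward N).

0.00735

S_{N/P} = r_N/r_P = (k₁·C_M^0.5·C_H)/(k₂·C_M) = (k₁/k₂)·C_M^-0.5·C_H.
= (0.0260×6.990^0.5×4.210) / (5.63×6.990) = 0.2894/39.35 = 0.00735.
The undesired path is higher order in M, so low C_M (CSTR or dilute feed) favours N.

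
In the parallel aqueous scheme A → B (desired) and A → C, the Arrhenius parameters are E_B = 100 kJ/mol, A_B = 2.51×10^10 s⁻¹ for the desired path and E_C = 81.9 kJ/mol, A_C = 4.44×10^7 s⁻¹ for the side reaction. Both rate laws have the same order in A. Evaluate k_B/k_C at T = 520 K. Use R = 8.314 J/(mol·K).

k_B/k_C = (A_B/A_C)·exp[−(E_B−E_C)/(RT)] = (A_B/A_C)·exp[(E_C−E_B)/(RT)].
(E_C−E_B)/(RT) = (81.9−100)×10³/(8.314×520) = -18100/4323 = -4.187.
k_B/k_C = (2.51×10^10/4.44×10^7)·exp(-4.187) = 565.3 × 0.01520 = 8.59.
Since E_B > E_C, raising the temperature improves selectivity toward B.

8.59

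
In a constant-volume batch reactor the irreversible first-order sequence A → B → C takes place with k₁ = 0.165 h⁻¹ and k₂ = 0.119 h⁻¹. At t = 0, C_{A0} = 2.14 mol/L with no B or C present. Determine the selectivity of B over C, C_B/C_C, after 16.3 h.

The intermediate concentration in a first-order A→B→C sequence is C_B = k₁C_{A0}(e^(−k₁t) − e^(−k₂t))/(k₂−k₁).
e^(−k₁t) = e^(−0.165×16.3) = e^(−2.690) = 0.06791; e^(−k₂t) = e^(−1.940) = 0.1437.
C_B = 0.165×2.14/(0.119−0.165) × (0.06791−0.1437) = (-7.676)×(-0.07583) = 0.5821 mol/L.
C_A = C_{A0}e^(−k₁t) = 0.1453 mol/L, so C_C = C_{A0}−C_A−C_B = 1.413 mol/L; C_B/C_C = 0.412.

0.412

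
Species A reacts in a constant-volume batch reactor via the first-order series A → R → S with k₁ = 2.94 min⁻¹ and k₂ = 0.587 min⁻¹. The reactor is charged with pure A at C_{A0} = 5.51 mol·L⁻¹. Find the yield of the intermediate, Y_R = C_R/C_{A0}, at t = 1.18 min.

0.586

The intermediate concentration in a first-order A→B→C sequence is C_R = k₁C_{A0}(e^(−k₁t) − e^(−k₂t))/(k₂−k₁).
e^(−k₁t) = e^(−2.94×1.18) = e^(−3.469) = 0.03114; e^(−k₂t) = e^(−0.6927) = 0.5002.
C_R = 2.94×5.51/(0.587−2.94) × (0.03114−0.5002) = (-6.885)×(-0.4691) = 3.230 mol·L⁻¹.
Y_R = C_R/C_{A0} = 3.230/5.51 = 0.586.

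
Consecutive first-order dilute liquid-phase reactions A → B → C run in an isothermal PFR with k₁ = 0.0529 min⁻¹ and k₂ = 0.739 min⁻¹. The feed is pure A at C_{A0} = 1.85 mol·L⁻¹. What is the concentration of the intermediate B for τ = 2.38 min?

For first-order series with pure A initially, C_B(τ) = k₁C_{A0}/(k₂−k₁)·(e^(−k₁τ) − e^(−k₂τ)).
e^(−k₁τ) = e^(−0.0529×2.38) = e^(−0.1259) = 0.8817; e^(−k₂τ) = e^(−1.759) = 0.1722.
C_B = 0.0529×1.85/(0.739−0.0529) × (0.8817−0.1722) = 0.1426×0.7095 = 0.1012 mol·L⁻¹.

0.101 mol·L⁻¹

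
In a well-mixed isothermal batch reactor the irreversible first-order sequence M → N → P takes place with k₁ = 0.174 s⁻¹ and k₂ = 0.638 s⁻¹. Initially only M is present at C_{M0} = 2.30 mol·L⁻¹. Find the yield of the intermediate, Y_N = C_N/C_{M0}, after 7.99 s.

The intermediate concentration in a first-order A→B→C sequence is C_N = k₁C_{M0}(e^(−k₁t) − e^(−k₂t))/(k₂−k₁).
e^(−k₁t) = e^(−0.174×7.99) = e^(−1.390) = 0.2490; e^(−k₂t) = e^(−5.098) = 0.006111.
C_N = 0.174×2.30/(0.638−0.174) × (0.2490−0.006111) = 0.8625×0.2429 = 0.2095 mol·L⁻¹.
Y_N = C_N/C_{M0} = 0.2095/2.30 = 0.0911.

0.0911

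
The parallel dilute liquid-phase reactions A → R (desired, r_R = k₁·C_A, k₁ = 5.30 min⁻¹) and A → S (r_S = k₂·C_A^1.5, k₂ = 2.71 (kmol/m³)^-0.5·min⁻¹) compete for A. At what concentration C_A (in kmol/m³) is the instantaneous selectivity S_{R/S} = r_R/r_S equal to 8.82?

0.0492 kmol/m³

S_{R/S} = (k₁/k₂)·C_A^-0.5 ⇒ C_A = (S·k₂/k₁)^(-2).
= (8.82×2.71/5.30)^(-2) = (4.510)^(-2) = 0.0492 kmol/m³.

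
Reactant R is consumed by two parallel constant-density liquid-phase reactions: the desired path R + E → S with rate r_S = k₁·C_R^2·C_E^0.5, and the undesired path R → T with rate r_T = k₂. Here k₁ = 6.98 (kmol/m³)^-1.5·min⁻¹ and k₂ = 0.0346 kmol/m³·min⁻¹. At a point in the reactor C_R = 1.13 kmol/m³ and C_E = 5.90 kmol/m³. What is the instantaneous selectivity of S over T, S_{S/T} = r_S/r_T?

626

S_{S/T} = r_S/r_T = (k₁·C_R^2·C_E^0.5)/(k₂) = (k₁/k₂)·C_R^2·C_E^0.5.
= (6.98×1.130^2×5.900^0.5) / (0.0346) = 21.65/0.03460 = 626.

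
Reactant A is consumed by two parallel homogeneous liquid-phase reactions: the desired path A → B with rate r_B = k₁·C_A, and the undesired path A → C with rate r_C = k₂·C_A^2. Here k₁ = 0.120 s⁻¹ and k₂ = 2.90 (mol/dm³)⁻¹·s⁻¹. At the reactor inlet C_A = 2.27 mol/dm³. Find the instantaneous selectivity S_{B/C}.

S_{B/C} = r_B/r_C = (k₁·C_A)/(k₂·C_A^2) = (k₁/k₂)·C_A⁻¹.
= (0.120×2.270) / (2.90×2.270^2) = 0.2724/14.94 = 0.0182.
The undesired path is higher order in A, so low C_A (CSTR or dilute feed) favours B.

0.0182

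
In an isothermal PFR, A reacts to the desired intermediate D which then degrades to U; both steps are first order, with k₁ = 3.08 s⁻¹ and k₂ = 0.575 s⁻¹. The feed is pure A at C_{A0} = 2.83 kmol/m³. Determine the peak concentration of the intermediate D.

1.93 kmol/m³

Evaluating C_D at τ_opt = ln(k₂/k₁)/(k₂−k₁) gives C_{D,max}/C_{A0} = (k₁/k₂)^[k₂/(k₂−k₁)].
= (3.08/0.575)^(0.575/(0.575−3.08)) = (5.357)^(-0.2295) = 0.6803.
C_{D,max} = 0.6803×2.83 = 1.93 kmol/m³.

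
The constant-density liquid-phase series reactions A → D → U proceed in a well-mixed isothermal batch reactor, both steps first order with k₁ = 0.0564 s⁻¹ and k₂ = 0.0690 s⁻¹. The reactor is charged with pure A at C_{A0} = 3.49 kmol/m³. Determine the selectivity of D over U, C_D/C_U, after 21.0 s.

0.847

Solving the coupled first-order balances gives C_D(t) = [k₁/(k₂−k₁)]·C_{A0}·(e^(−k₁t) − e^(−k₂t)).
e^(−k₁t) = e^(−0.0564×21.0) = e^(−1.184) = 0.3059; e^(−k₂t) = e^(−1.449) = 0.2348.
C_D = 0.0564×3.49/(0.0690−0.0564) × (0.3059−0.2348) = 15.62×0.07112 = 1.111 kmol/m³.
C_A = C_{A0}e^(−k₁t) = 1.068 kmol/m³, so C_U = C_{A0}−C_A−C_D = 1.311 kmol/m³; C_D/C_U = 0.847.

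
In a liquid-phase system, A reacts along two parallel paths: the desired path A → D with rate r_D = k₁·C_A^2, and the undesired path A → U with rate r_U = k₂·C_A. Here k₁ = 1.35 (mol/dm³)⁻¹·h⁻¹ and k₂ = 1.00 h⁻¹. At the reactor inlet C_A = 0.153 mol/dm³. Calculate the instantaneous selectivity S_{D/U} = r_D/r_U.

0.207

S_{D/U} = r_D/r_U = (k₁·C_A^2)/(k₂·C_A) = (k₁/k₂)·C_A.
= (1.35×0.1530^2) / (1.00×0.1530) = 0.03160/0.1530 = 0.207.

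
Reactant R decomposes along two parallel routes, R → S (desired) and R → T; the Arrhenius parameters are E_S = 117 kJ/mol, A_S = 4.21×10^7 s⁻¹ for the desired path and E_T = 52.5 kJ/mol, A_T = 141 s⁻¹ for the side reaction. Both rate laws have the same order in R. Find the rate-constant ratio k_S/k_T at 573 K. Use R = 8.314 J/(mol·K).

Since both paths have the same order in R, the concentration cancels and S_{S/T} = k_S/k_T = (A_S/A_T)·exp[(E_T−E_S)/(RT)].
(E_T−E_S)/(RT) = (52.5−117)×10³/(8.314×573) = -64500/4764 = -13.54.
k_S/k_T = (4.21×10^7/141)·exp(-13.54) = 2.986×10^5 × 1.318×10^-6 = 0.394.
Since E_S > E_T, raising the temperature improves selectivity toward S.

0.394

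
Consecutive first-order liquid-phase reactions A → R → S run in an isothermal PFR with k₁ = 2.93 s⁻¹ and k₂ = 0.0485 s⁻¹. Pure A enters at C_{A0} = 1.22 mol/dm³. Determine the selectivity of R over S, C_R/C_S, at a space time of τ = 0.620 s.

Solving the coupled first-order balances gives C_R(τ) = [k₁/(k₂−k₁)]·C_{A0}·(e^(−k₁τ) − e^(−k₂τ)).
e^(−k₁τ) = e^(−2.93×0.620) = e^(−1.817) = 0.1626; e^(−k₂τ) = e^(−0.03007) = 0.9704.
C_R = 2.93×1.22/(0.0485−2.93) × (0.1626−0.9704) = (-1.241)×(-0.8078) = 1.002 mol/dm³.
C_A = C_{A0}e^(−k₁τ) = 0.1983 mol/dm³, so C_S = C_{A0}−C_A−C_R = 0.01955 mol/dm³; C_R/C_S = 51.3.

51.3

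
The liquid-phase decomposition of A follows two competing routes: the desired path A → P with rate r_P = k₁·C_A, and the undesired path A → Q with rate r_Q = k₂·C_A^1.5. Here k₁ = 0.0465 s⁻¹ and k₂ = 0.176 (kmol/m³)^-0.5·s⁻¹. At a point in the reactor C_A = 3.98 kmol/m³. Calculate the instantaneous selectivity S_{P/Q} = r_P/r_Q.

S_{P/Q} = r_P/r_Q = (k₁·C_A)/(k₂·C_A^1.5) = (k₁/k₂)·C_A^-0.5.
= (0.0465×3.980) / (0.176×3.980^1.5) = 0.1851/1.397 = 0.132.
The undesired path is higher order in A, so low C_A (CSTR or dilute feed) favours P.

0.132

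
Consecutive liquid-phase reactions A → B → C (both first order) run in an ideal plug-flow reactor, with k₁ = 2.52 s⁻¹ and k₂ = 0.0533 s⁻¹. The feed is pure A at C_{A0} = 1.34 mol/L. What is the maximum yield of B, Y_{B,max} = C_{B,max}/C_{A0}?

0.920

For a first-order series the maximum intermediate yield is C_{B,max}/C_{A0} = (k₁/k₂)^[k₂/(k₂−k₁)].
= (2.52/0.0533)^(0.0533/(0.0533−2.52)) = (47.28)^(-0.02161) = 0.9201.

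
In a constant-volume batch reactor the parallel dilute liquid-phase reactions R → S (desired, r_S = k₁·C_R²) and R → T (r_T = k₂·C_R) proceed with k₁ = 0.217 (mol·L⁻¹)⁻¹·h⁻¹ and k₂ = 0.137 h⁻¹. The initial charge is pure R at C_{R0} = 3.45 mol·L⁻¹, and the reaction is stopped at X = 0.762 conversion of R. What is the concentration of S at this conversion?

1.98 mol·L⁻¹

C_R = C_{R0}(1−X) = 0.8211 mol·L⁻¹.
Along a PFR/batch, dC_T/dC_R = −r_T/(r_S+r_T) = −k₂/(k₂+k₁·C_R).
Integrating from C_{R0} to C_R: C_T = (0.137/0.217)·ln[(0.137+0.217·3.45)/(0.137+0.217·0.821)] = 0.6313·ln(0.8857/0.3152) = 0.6523 mol·L⁻¹.
Then C_S = (C_{R0}−C_R) − C_T = 2.629 − 0.6523 = 1.977 mol·L⁻¹.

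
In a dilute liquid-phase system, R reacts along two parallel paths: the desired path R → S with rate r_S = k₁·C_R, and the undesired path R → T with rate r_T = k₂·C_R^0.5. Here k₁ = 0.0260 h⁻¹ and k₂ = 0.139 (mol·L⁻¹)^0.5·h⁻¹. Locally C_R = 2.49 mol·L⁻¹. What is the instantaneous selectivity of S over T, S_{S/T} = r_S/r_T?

S_{S/T} = r_S/r_T = (k₁·C_R)/(k₂·C_R^0.5) = (k₁/k₂)·C_R^0.5.
= (0.0260×2.490) / (0.139×2.490^0.5) = 0.06474/0.2193 = 0.295.

0.295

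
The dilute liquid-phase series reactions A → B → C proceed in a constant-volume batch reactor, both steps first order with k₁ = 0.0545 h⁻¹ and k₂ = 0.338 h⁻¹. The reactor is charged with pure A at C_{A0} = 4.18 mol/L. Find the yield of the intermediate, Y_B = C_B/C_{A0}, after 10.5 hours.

0.103

The intermediate concentration in a first-order A→B→C sequence is C_B = k₁C_{A0}(e^(−k₁t) − e^(−k₂t))/(k₂−k₁).
e^(−k₁t) = e^(−0.0545×10.5) = e^(−0.5723) = 0.5643; e^(−k₂t) = e^(−3.549) = 0.02875.
C_B = 0.0545×4.18/(0.338−0.0545) × (0.5643−0.02875) = 0.8036×0.5355 = 0.4303 mol/L.
Y_B = C_B/C_{A0} = 0.4303/4.18 = 0.103.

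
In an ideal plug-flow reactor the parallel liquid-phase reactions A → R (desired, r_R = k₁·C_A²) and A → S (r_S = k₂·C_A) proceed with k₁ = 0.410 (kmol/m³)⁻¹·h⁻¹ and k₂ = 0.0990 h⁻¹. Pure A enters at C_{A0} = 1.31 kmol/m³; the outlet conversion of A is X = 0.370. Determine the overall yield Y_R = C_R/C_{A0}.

0.301

C_A = C_{A0}(1−X) = 0.8253 kmol/m³.
Along a PFR/batch, dC_S/dC_A = −r_S/(r_R+r_S) = −k₂/(k₂+k₁·C_A).
Integrating from C_{A0} to C_A: C_S = (0.0990/0.410)·ln[(0.0990+0.410·1.31)/(0.0990+0.410·0.825)] = 0.2415·ln(0.6361/0.4374) = 0.09044 kmol/m³.
Then C_R = (C_{A0}−C_A) − C_S = 0.4847 − 0.09044 = 0.3943 kmol/m³.
Y_R = C_R/C_{A0} = 0.3943/1.31 = 0.301.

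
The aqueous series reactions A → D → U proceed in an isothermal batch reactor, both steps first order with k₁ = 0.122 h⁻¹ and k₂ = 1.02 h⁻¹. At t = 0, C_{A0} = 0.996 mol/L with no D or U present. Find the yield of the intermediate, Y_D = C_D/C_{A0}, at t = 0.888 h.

For first-order series with pure A initially, C_D(t) = k₁C_{A0}/(k₂−k₁)·(e^(−k₁t) − e^(−k₂t)).
e^(−k₁t) = e^(−0.122×0.888) = e^(−0.1083) = 0.8973; e^(−k₂t) = e^(−0.9058) = 0.4042.
C_D = 0.122×0.996/(1.02−0.122) × (0.8973−0.4042) = 0.1353×0.4931 = 0.06672 mol/L.
Y_D = C_D/C_{A0} = 0.06672/0.996 = 0.0670.

0.0670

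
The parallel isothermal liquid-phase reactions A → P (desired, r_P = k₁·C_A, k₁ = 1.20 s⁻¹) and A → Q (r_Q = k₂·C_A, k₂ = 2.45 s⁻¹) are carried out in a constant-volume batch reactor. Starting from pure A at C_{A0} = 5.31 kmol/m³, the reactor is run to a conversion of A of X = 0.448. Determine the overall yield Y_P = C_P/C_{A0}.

C_A = C_{A0}(1−X) = 2.931 kmol/m³.
Both paths are first order in A, so the instantaneous fraction to P is constant: dC_P/d(−C_A) = k₁/(k₁+k₂) = 0.3288.
C_P = 0.3288·(C_{A0}−C_A) = 0.3288×2.379 = 0.782 kmol/m³.
Y_P = C_P/C_{A0} = 0.7821/5.31 = 0.147.

0.147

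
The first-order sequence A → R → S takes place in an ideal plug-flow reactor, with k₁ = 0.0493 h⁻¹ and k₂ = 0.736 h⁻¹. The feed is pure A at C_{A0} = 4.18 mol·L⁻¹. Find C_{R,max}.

At the optimum, C_{R,max}/C_{A0} = (k₁/k₂)^[k₂/(k₂−k₁)].
= (0.0493/0.736)^(0.736/(0.736−0.0493)) = (0.06698)^(1.072) = 0.05517.
C_{R,max} = 0.05517×4.18 = 0.231 mol·L⁻¹.

0.231 mol·L⁻¹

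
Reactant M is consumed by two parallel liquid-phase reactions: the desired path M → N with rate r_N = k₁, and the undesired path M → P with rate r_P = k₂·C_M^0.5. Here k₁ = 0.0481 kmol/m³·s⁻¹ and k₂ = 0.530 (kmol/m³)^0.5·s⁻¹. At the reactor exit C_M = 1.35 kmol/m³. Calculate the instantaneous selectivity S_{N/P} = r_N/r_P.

S_{N/P} = r_N/r_P = (k₁)/(k₂·C_M^0.5) = (k₁/k₂)·C_M^-0.5.
= (0.0481) / (0.530×1.350^0.5) = 0.04810/0.6158 = 0.0781.
The undesired path is higher order in M, so low C_M (CSTR or dilute feed) favours N.

0.0781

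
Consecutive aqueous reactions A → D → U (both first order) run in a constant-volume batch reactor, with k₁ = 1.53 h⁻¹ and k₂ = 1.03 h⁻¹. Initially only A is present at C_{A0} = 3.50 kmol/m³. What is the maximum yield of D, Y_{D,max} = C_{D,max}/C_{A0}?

Evaluating C_D at t_opt = ln(k₂/k₁)/(k₂−k₁) gives C_{D,max}/C_{A0} = (k₁/k₂)^[k₂/(k₂−k₁)].
= (1.53/1.03)^(1.03/(1.03−1.53)) = (1.485)^(-2.060) = 0.4426.

0.443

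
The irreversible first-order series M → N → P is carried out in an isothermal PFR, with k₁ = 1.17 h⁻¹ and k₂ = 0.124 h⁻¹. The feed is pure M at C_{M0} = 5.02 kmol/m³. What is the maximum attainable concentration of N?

At the optimum, C_{N,max}/C_{M0} = (k₁/k₂)^[k₂/(k₂−k₁)].
= (1.17/0.124)^(0.124/(0.124−1.17)) = (9.435)^(-0.1185) = 0.7664.
C_{N,max} = 0.7664×5.02 = 3.85 kmol/m³.

3.85 kmol/m³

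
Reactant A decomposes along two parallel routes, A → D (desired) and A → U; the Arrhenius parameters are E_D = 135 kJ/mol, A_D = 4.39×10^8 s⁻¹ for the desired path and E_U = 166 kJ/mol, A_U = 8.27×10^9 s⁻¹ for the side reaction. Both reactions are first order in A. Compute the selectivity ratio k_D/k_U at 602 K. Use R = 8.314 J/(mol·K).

Since both paths have the same order in A, the concentration cancels and S_{D/U} = k_D/k_U = (A_D/A_U)·exp[(E_U−E_D)/(RT)].
(E_U−E_D)/(RT) = (166−135)×10³/(8.314×602) = 31000/5005 = 6.194.
k_D/k_U = (4.39×10^8/8.27×10^9)·exp(6.194) = 0.05308 × 489.7 = 26.0.
Since E_D < E_U, lowering the temperature improves selectivity toward D.

26.0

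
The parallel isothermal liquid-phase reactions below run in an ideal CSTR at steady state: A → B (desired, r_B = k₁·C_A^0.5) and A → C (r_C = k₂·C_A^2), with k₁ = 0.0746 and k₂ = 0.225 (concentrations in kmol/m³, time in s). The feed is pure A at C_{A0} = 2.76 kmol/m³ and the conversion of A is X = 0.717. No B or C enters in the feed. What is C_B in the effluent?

0.642 kmol/m³

Exit C_A = C_{A0}(1−X) = 2.76×0.283 = 0.7811 kmol/m³.
In a CSTR the entire volume is at exit conditions, so r_B = 0.0746×0.7811^0.5 = 0.06593 and r_C = 0.225×0.7811^2 = 0.1373.
Fraction of consumed A going to B: r_B/(r_B+r_C) = 0.3245.
C_B = 0.3245·C_{A0}·X = 0.3245×2.76×0.717 = 0.642 kmol/m³.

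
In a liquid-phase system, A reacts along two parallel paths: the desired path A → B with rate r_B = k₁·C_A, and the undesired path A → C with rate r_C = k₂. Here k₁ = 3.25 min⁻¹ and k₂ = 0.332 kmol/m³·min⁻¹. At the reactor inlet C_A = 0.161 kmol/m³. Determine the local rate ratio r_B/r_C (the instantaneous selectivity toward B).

1.58

S_{B/C} = r_B/r_C = (k₁·C_A)/(k₂) = (k₁/k₂)·C_A.
= (3.25×0.1610) / (0.332) = 0.5232/0.3320 = 1.58.
Since the desired path is higher order in A, keeping C_A high (PFR or concentrated feed) favours B.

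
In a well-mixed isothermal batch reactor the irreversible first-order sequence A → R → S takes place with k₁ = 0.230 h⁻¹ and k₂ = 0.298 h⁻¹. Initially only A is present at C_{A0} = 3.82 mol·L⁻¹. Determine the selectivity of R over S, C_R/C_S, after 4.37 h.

1.01

The intermediate concentration in a first-order A→B→C sequence is C_R = k₁C_{A0}(e^(−k₁t) − e^(−k₂t))/(k₂−k₁).
e^(−k₁t) = e^(−0.230×4.37) = e^(−1.005) = 0.3660; e^(−k₂t) = e^(−1.302) = 0.2719.
C_R = 0.230×3.82/(0.298−0.230) × (0.3660−0.2719) = 12.92×0.09409 = 1.216 mol·L⁻¹.
C_A = C_{A0}e^(−k₁t) = 1.398 mol·L⁻¹, so C_S = C_{A0}−C_A−C_R = 1.206 mol·L⁻¹; C_R/C_S = 1.01.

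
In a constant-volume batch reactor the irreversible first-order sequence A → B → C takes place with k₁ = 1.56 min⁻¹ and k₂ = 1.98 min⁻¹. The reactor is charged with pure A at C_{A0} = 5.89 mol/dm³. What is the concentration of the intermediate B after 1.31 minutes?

For first-order series with pure A initially, C_B(t) = k₁C_{A0}/(k₂−k₁)·(e^(−k₁t) − e^(−k₂t)).
e^(−k₁t) = e^(−1.56×1.31) = e^(−2.044) = 0.1296; e^(−k₂t) = e^(−2.594) = 0.07474.
C_B = 1.56×5.89/(1.98−1.56) × (0.1296−0.07474) = 21.88×0.05483 = 1.199 mol/dm³.

1.20 mol/dm³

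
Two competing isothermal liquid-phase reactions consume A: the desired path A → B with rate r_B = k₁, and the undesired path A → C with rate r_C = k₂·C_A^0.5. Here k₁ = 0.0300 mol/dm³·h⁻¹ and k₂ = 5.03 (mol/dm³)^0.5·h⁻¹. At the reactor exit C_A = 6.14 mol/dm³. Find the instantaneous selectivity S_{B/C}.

0.00241

S_{B/C} = r_B/r_C = (k₁)/(k₂·C_A^0.5) = (k₁/k₂)·C_A^-0.5.
= (0.0300) / (5.03×6.140^0.5) = 0.03000/12.46 = 0.00241.
The undesired path is higher order in A, so low C_A (CSTR or dilute feed) favours B.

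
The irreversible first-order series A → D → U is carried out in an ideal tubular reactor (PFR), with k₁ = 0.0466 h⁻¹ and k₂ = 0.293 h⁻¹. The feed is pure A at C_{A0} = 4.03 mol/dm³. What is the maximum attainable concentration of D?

Evaluating C_D at τ_opt = ln(k₂/k₁)/(k₂−k₁) gives C_{D,max}/C_{A0} = (k₁/k₂)^[k₂/(k₂−k₁)].
= (0.0466/0.293)^(0.293/(0.293−0.0466)) = (0.1590)^(1.189) = 0.1123.
C_{D,max} = 0.1123×4.03 = 0.453 mol/dm³.

0.453 mol/dm³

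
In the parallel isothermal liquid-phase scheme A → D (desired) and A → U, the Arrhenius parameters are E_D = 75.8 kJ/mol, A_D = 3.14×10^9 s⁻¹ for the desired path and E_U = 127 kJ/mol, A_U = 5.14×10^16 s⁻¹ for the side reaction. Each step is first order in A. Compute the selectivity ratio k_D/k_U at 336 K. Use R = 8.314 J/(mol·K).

5.57

k_D/k_U = (A_D/A_U)·exp[−(E_D−E_U)/(RT)] = (A_D/A_U)·exp[(E_U−E_D)/(RT)].
(E_U−E_D)/(RT) = (127−75.8)×10³/(8.314×336) = 51200/2794 = 18.33.
k_D/k_U = (3.14×10^9/5.14×10^16)·exp(18.33) = 6.109×10^-8 × 9.117×10^7 = 5.57.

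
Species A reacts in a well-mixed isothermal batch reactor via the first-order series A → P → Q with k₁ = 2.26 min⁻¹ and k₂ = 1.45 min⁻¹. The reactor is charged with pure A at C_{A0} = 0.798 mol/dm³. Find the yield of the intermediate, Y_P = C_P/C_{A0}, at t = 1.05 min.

Solving the coupled first-order balances gives C_P(t) = [k₁/(k₂−k₁)]·C_{A0}·(e^(−k₁t) − e^(−k₂t)).
e^(−k₁t) = e^(−2.26×1.05) = e^(−2.373) = 0.09320; e^(−k₂t) = e^(−1.522) = 0.2182.
C_P = 2.26×0.798/(1.45−2.26) × (0.09320−0.2182) = (-2.227)×(-0.1250) = 0.2782 mol/dm³.
Y_P = C_P/C_{A0} = 0.2782/0.798 = 0.349.

0.349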